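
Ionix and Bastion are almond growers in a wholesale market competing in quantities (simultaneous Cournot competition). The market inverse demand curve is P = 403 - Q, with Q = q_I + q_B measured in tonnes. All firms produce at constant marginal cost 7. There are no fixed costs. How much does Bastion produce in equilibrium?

132

Each firm earns π_i = (403 - Q)q_i - 7q_i.
First-order condition (treating rivals' output as given): 396 - 2q_i - q_j = 0.
By symmetry each firm produces the same amount; substituting q_j = q_i yields q_i = 396/3 = 132.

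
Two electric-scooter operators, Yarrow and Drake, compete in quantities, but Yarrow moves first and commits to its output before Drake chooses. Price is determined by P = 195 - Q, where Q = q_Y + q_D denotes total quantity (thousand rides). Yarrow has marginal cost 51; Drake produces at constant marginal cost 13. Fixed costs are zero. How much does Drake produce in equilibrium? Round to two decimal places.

Solve by backward induction. Given q_Y, the follower Drake maximises π_D = (195 - q_Y - q_D)q_D - 13q_D.
∂π_D/∂q_D = 182 - q_Y - 2q_D = 0 gives the reaction function q_D = (182 - q_Y)/2.
The leader anticipates this reaction. Substituting into P = 195 - Q gives P = 104 - (1/2)q_Y, so π_Y = (104 - (1/2)q_Y)q_Y - 51q_Y.
Maximising: ∂π_Y/∂q_Y = 53 - q_Y = 0, giving q_Y = 53.
Then q_D = (182 - 53)/2 = 129/2.

64.50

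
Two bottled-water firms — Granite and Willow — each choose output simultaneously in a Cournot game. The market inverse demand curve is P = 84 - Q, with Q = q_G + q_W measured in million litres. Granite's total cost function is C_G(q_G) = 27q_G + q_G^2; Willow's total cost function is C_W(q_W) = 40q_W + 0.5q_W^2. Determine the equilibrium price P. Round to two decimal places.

Granite's profit: π_G = (84 - Q)q_G - (27q_G + q_G²). Setting ∂π_G/∂q_G = 0: 57 - 4q_G - (q_W) = 0.
Willow's profit: π_W = (84 - Q)q_W - (40q_W + (1/2)q_W²). Setting ∂π_W/∂q_W = 0: 44 - 3q_W - (q_G) = 0.
Rearranging gives the reaction functions q_G = (57 - q_W)/4 and q_W = (44 - q_G)/3.
Solving the pair: q_G = 127/11, q_W = 119/11.
Total output Q = 246/11, so price P = 84 - 246/11 = 678/11.

61.64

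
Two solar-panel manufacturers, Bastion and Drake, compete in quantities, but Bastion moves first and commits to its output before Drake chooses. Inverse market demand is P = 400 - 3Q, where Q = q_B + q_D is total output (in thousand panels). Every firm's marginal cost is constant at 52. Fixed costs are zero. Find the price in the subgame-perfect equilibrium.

Solve by backward induction. Given q_B, the follower Drake maximises π_D = (400 - 3q_B - 3q_D)q_D - 52q_D.
∂π_D/∂q_D = 348 - 3q_B - 6q_D = 0 gives the reaction function q_D = (348 - 3q_B)/6.
The leader anticipates this reaction. Substituting into P = 400 - 3Q gives P = 226 - (3/2)q_B, so π_B = (226 - (3/2)q_B)q_B - 52q_B.
Maximising: ∂π_B/∂q_B = 174 - 3q_B = 0, giving q_B = 58.
Then q_D = (348 - 3·58)/6 = 29.
Total output Q = 87, so price P = 400 - 3·87 = 139.

139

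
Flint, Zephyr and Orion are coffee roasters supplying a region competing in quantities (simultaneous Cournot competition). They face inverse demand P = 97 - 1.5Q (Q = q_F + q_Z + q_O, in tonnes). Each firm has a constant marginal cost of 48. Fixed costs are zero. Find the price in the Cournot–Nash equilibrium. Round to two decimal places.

Each firm earns π_i = (97 - 1.5Q)q_i - 48q_i.
First-order condition (treating rivals' output as given): 49 - 3q_i - (3/2)·Σ_{j≠i} q_j = 0.
With identical firms every q_j equals q_i, so Σ_{j≠i} q_j = 2q_i and 49 = 6q_i, giving q_i = 49/6.
Total output Q = 49/2, so price P = 97 - (3/2)·(49/2) = 241/4.

60.25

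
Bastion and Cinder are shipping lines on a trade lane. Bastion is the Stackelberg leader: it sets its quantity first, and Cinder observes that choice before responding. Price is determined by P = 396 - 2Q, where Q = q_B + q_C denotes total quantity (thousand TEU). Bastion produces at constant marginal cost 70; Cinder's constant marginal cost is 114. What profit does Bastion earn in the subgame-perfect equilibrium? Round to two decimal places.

The follower Cinder best-responds to any q_B: π_C = (396 - 2Q)q_C - 114q_C.
Follower FOC: 282 - 2q_B - 4q_C = 0, so q_C(q_B) = (282 - 2q_B)/4.
The leader anticipates this reaction. Substituting into P = 396 - 2Q gives P = 255 - q_B, so π_B = (255 - q_B)q_B - 70q_B.
The leader's first-order condition 185 - 2q_B = 0 yields q_B = 185/2.
Then q_C = (282 - 2·(185/2))/4 = 97/4.
Price P = 396 - 2·(467/4) = 325/2.
Bastion's profit: (325/2 - 70)·(185/2) = 8556.2500.

8556.25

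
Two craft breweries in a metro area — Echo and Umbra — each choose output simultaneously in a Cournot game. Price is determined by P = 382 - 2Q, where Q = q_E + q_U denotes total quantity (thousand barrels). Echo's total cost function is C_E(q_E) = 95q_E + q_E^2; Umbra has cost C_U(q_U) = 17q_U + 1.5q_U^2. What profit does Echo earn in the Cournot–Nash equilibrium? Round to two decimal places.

Echo's profit: π_E = (382 - 2Q)q_E - (95q_E + q_E²). Setting ∂π_E/∂q_E = 0: 287 - 6q_E - 2(q_U) = 0.
Umbra's first-order condition: 365 - 7q_U - 2(q_E) = 0.
Rearranging gives the reaction functions q_E = (287 - 2q_U)/6 and q_U = (365 - 2q_E)/7.
Solving the pair: q_E = 1279/38, q_U = 808/19.
Price P = 382 - 2·76.1842 = 229.6316.
Echo's profit: 229.6316·(1279/38) - 95·(1279/38) - (1279/38)² = 3398.5616.

3398.56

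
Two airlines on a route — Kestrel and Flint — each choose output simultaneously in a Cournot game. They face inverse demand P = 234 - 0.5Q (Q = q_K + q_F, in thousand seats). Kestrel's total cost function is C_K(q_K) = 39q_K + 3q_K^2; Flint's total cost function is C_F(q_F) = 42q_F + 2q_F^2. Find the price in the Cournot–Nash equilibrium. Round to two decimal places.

203.42

Kestrel's profit: π_K = (234 - 0.5Q)q_K - (39q_K + 3q_K²). Setting ∂π_K/∂q_K = 0: 195 - 7q_K - (1/2)(q_F) = 0.
Flint's profit: π_F = (234 - 0.5Q)q_F - (42q_F + 2q_F²). Setting ∂π_F/∂q_F = 0: 192 - 5q_F - (1/2)(q_K) = 0.
Rearranging gives the reaction functions q_K = (195 - (1/2)q_F)/7 and q_F = (192 - (1/2)q_K)/5.
Substituting one into the other gives q_K = 25.2950 and q_F = 35.8705.
Total output Q = 61.1655, so price P = 234 - (1/2)·61.1655 = 203.4173.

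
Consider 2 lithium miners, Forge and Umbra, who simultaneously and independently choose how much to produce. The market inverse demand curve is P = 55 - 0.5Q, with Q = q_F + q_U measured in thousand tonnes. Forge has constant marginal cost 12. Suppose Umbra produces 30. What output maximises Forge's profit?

28

With the rival's output fixed at 30, Forge's profit is π_F = (55 - (1/2)·30 - (1/2)q_F)q_F - (12q_F) = (40 - (1/2)q_F)q_F - (12q_F).
∂π_F/∂q_F = 28 - q_F = 0, so q_F = 28.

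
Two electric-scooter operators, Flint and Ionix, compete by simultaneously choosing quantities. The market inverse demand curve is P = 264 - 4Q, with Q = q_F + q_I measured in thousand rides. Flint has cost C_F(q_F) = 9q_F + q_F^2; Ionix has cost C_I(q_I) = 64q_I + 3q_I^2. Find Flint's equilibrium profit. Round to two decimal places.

Flint's profit: π_F = (264 - 4Q)q_F - (9q_F + q_F²). Setting ∂π_F/∂q_F = 0: 255 - 10q_F - 4(q_I) = 0.
Ionix's first-order condition: 200 - 14q_I - 4(q_F) = 0.
Rearranging gives the reaction functions q_F = (255 - 4q_I)/10 and q_I = (200 - 4q_F)/14.
Solving the pair: q_F = 1385/62, q_I = 245/31.
Price P = 264 - 4·(1875/62) = 143.0323.
Flint's profit: 143.0323·(1385/62) - 9·(1385/62) - (1385/62)² = 2495.0898.

2495.09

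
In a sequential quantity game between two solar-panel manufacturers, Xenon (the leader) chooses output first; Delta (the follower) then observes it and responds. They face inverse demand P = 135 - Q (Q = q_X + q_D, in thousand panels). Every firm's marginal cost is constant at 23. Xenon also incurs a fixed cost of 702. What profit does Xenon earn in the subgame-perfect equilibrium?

866

The follower Delta best-responds to any q_X: π_D = (135 - Q)q_D - 23q_D.
Setting the follower's marginal profit to zero, 112 - q_X - 2q_D = 0, i.e. q_D = (112 - q_X)/2.
The leader anticipates this reaction. Substituting into P = 135 - Q gives P = 79 - (1/2)q_X, so π_X = (79 - (1/2)q_X)q_X - 23q_X.
The leader's first-order condition 56 - q_X = 0 yields q_X = 56.
Then q_D = (112 - 56)/2 = 28.
Price P = 135 - 84 = 51.
Xenon's profit: (51 - 23)·56 - 702 = 866.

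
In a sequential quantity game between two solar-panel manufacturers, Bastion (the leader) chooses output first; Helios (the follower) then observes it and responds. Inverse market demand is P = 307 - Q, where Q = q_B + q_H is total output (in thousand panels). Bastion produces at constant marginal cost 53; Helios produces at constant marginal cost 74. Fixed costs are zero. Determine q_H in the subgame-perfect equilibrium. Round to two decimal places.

47.75

Solve by backward induction. Given q_B, the follower Helios maximises π_H = (307 - q_B - q_H)q_H - 74q_H.
Setting the follower's marginal profit to zero, 233 - q_B - 2q_H = 0, i.e. q_H = (233 - q_B)/2.
The leader anticipates this reaction. Substituting into P = 307 - Q gives P = 381/2 - (1/2)q_B, so π_B = (381/2 - (1/2)q_B)q_B - 53q_B.
Maximising: ∂π_B/∂q_B = 275/2 - q_B = 0, giving q_B = 275/2.
Then q_H = (233 - 275/2)/2 = 191/4.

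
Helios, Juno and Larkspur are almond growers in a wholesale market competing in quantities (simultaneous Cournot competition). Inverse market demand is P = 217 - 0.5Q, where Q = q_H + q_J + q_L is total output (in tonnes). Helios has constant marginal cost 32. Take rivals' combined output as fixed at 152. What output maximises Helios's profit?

With rivals' combined output fixed at 152, Helios's profit is π_H = (217 - (1/2)·152 - (1/2)q_H)q_H - (32q_H) = (141 - (1/2)q_H)q_H - (32q_H).
∂π_H/∂q_H = 109 - q_H = 0, so q_H = 109.

109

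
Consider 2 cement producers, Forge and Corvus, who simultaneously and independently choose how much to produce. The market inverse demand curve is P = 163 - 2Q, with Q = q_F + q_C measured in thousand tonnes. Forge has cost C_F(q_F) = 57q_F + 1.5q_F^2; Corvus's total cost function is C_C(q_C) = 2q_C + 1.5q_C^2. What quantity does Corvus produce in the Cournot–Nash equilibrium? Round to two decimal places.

Forge's profit: π_F = (163 - 2Q)q_F - (57q_F + (3/2)q_F²). Setting ∂π_F/∂q_F = 0: 106 - 7q_F - 2(q_C) = 0.
Corvus's first-order condition: 161 - 7q_C - 2(q_F) = 0.
Best responses: q_F = (106 - 2q_C)/7, q_C = (161 - 2q_F)/7.
Solving the pair: q_F = 28/3, q_C = 61/3.

20.33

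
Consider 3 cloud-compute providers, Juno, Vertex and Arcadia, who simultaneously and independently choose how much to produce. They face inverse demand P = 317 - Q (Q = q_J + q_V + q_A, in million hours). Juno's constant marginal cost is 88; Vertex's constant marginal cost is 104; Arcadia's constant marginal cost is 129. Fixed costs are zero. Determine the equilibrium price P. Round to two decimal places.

159.50

Juno's profit: π_J = (317 - Q)q_J - (88q_J). Setting ∂π_J/∂q_J = 0: 229 - 2q_J - (q_V + q_A) = 0.
Vertex's first-order condition: 213 - 2q_V - (q_J + q_A) = 0.
Arcadia's first-order condition: 188 - 2q_A - (q_J + q_V) = 0.
Adding the 3 conditions: 630 − 2Q − 2Q = 0, i.e. Q = 315/2.
Back-substituting: q_J = (229 − 315/2) = 143/2, q_V = (213 − 315/2) = 111/2, q_A = (188 − 315/2) = 61/2.
Total output Q = 315/2, so price P = 317 - 315/2 = 319/2.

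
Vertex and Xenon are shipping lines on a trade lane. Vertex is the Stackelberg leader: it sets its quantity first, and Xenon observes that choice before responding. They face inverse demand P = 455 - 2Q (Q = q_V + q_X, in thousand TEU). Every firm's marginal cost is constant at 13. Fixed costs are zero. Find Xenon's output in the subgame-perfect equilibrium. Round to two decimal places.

55.25

Solve by backward induction. Given q_V, the follower Xenon maximises π_X = (455 - 2q_V - 2q_X)q_X - 13q_X.
∂π_X/∂q_X = 442 - 2q_V - 4q_X = 0 gives the reaction function q_X = (442 - 2q_V)/4.
The leader anticipates this reaction. Substituting into P = 455 - 2Q gives P = 234 - q_V, so π_V = (234 - q_V)q_V - 13q_V.
Leader FOC: 221 - 2q_V = 0, so q_V = 221/2.
Then q_X = (442 - 2·(221/2))/4 = 221/4.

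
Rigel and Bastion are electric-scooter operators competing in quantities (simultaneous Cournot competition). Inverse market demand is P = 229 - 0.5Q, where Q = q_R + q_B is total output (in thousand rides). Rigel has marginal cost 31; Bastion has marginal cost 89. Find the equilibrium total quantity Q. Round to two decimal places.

Rigel's profit: π_R = (229 - 0.5Q)q_R - (31q_R). Setting ∂π_R/∂q_R = 0: 198 - q_R - (1/2)(q_B) = 0.
Bastion's first-order condition: 140 - q_B - (1/2)(q_R) = 0.
Best responses: q_R = (198 - (1/2)q_B), q_B = (140 - (1/2)q_R).
Substituting one into the other gives q_R = 512/3 and q_B = 164/3.
Total output Q = 512/3 + 164/3 = 676/3.

225.33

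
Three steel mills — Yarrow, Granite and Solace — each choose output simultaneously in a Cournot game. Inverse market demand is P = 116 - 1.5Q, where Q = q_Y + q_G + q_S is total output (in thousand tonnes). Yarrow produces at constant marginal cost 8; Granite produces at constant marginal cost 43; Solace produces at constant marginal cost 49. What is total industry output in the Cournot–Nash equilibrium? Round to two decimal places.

41.33

Yarrow's profit: π_Y = (116 - 1.5Q)q_Y - (8q_Y). Setting ∂π_Y/∂q_Y = 0: 108 - 3q_Y - (3/2)(q_G + q_S) = 0.
Granite's first-order condition: 73 - 3q_G - (3/2)(q_Y + q_S) = 0.
Solace's first-order condition: 67 - 3q_S - (3/2)(q_Y + q_G) = 0.
Adding the 3 first-order conditions: 248 − 6Q = 0, so Q = 124/3.
Back-substituting: q_Y = (108 − 62)/(3/2) = 92/3, q_G = (73 − 62)/(3/2) = 22/3, q_S = (67 − 62)/(3/2) = 10/3.
Total output Q = 92/3 + 22/3 + 10/3 = 124/3.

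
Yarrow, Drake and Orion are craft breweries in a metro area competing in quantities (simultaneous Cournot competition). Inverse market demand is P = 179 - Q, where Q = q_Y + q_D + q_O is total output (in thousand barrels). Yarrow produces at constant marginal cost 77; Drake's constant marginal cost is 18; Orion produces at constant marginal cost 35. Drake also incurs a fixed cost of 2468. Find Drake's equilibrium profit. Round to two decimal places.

Yarrow's profit: π_Y = (179 - Q)q_Y - (77q_Y). Setting ∂π_Y/∂q_Y = 0: 102 - 2q_Y - (q_D + q_O) = 0.
Drake's first-order condition: 161 - 2q_D - (q_Y + q_O) = 0.
Orion's first-order condition: 144 - 2q_O - (q_Y + q_D) = 0.
Adding the 3 first-order conditions: 407 − 4Q = 0, so Q = 407/4.
Back-substituting: q_Y = (102 − 407/4) = 1/4, q_D = (161 − 407/4) = 237/4, q_O = (144 − 407/4) = 169/4.
Price P = 179 - 407/4 = 309/4.
Drake's profit: (309/4 - 18)·(237/4) - 2468 = 1042.5625.

1042.56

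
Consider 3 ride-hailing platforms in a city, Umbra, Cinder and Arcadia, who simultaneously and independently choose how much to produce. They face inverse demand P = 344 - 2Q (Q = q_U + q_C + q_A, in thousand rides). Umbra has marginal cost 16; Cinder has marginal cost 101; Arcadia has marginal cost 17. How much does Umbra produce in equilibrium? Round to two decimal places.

51.75

Umbra's profit: π_U = (344 - 2Q)q_U - (16q_U). Setting ∂π_U/∂q_U = 0: 328 - 4q_U - 2(q_C + q_A) = 0.
Cinder's first-order condition: 243 - 4q_C - 2(q_U + q_A) = 0.
Arcadia's profit: π_A = (344 - 2Q)q_A - (17q_A). Setting ∂π_A/∂q_A = 0: 327 - 4q_A - 2(q_U + q_C) = 0.
Adding the 3 conditions: 898 − 4Q − 4Q = 0, i.e. Q = 449/4.
Back-substituting: q_U = (328 − 449/2)/2 = 207/4, q_C = (243 − 449/2)/2 = 37/4, q_A = (327 − 449/2)/2 = 205/4.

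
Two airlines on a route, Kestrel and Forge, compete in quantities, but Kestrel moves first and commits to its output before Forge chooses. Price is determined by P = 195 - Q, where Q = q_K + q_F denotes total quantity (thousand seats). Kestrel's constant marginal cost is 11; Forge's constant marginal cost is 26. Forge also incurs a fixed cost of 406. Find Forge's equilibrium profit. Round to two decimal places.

The follower Forge best-responds to any q_K: π_F = (195 - Q)q_F - 26q_F.
Setting the follower's marginal profit to zero, 169 - q_K - 2q_F = 0, i.e. q_F = (169 - q_K)/2.
The leader anticipates this reaction. Substituting into P = 195 - Q gives P = 221/2 - (1/2)q_K, so π_K = (221/2 - (1/2)q_K)q_K - 11q_K.
Leader FOC: 199/2 - q_K = 0, so q_K = 199/2.
Then q_F = (169 - 199/2)/2 = 139/4.
Price P = 195 - 537/4 = 243/4.
Forge's profit: (243/4 - 26)·(139/4) - 406 = 801.5625.

801.56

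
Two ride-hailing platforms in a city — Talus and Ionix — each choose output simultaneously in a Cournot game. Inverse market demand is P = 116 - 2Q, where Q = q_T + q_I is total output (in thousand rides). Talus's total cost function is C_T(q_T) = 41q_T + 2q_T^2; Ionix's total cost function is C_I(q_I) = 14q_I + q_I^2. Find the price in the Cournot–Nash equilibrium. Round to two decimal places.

Talus's profit: π_T = (116 - 2Q)q_T - (41q_T + 2q_T²). Setting ∂π_T/∂q_T = 0: 75 - 8q_T - 2(q_I) = 0.
Ionix's first-order condition: 102 - 6q_I - 2(q_T) = 0.
Rearranging gives the reaction functions q_T = (75 - 2q_I)/8 and q_I = (102 - 2q_T)/6.
Substituting one into the other gives q_T = 123/22 and q_I = 333/22.
Total output Q = 228/11, so price P = 116 - 2·(228/11) = 820/11.

74.55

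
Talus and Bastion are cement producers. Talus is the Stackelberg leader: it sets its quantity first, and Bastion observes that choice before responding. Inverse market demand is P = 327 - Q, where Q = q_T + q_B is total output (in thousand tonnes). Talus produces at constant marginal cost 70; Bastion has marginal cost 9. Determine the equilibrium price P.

The follower Bastion best-responds to any q_T: π_B = (327 - Q)q_B - 9q_B.
∂π_B/∂q_B = 318 - q_T - 2q_B = 0 gives the reaction function q_B = (318 - q_T)/2.
Talus substitutes q_B(q_T) into its own profit: π_T = q_T(327 - q_T - (318 - q_T)/2) - 70q_T = (168 - (1/2)q_T)q_T - 70q_T.
Maximising: ∂π_T/∂q_T = 98 - q_T = 0, giving q_T = 98.
Then q_B = (318 - 98)/2 = 110.
Total output Q = 208, so price P = 327 - 208 = 119.

119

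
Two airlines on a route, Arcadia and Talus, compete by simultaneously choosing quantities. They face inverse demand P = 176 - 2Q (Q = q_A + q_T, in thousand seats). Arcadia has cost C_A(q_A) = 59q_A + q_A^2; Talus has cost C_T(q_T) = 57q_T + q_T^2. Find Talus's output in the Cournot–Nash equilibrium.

15

Arcadia's profit: π_A = (176 - 2Q)q_A - (59q_A + q_A²). Setting ∂π_A/∂q_A = 0: 117 - 6q_A - 2(q_T) = 0.
Talus's profit: π_T = (176 - 2Q)q_T - (57q_T + q_T²). Setting ∂π_T/∂q_T = 0: 119 - 6q_T - 2(q_A) = 0.
Best responses: q_A = (117 - 2q_T)/6, q_T = (119 - 2q_A)/6.
Solving the pair: q_A = 29/2, q_T = 15.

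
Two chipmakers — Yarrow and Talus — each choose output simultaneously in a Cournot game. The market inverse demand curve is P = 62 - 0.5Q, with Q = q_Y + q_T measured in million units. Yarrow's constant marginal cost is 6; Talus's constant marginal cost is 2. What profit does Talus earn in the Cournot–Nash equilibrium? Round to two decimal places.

910.22

Yarrow's profit: π_Y = (62 - 0.5Q)q_Y - (6q_Y). Setting ∂π_Y/∂q_Y = 0: 56 - q_Y - (1/2)(q_T) = 0.
Talus's profit: π_T = (62 - 0.5Q)q_T - (2q_T). Setting ∂π_T/∂q_T = 0: 60 - q_T - (1/2)(q_Y) = 0.
Rearranging gives the reaction functions q_Y = (56 - (1/2)q_T) and q_T = (60 - (1/2)q_Y).
Substituting one into the other gives q_Y = 104/3 and q_T = 128/3.
Price P = 62 - (1/2)·(232/3) = 70/3.
Talus's profit: (70/3 - 2)·(128/3) = 910.2222.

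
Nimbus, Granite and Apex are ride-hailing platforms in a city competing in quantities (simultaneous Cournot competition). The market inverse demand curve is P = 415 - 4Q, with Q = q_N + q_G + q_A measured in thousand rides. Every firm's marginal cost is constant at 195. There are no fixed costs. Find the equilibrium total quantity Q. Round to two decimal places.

41.25

Each firm earns π_i = (415 - 4Q)q_i - 195q_i.
First-order condition (treating rivals' output as given): 220 - 8q_i - 4·Σ_{j≠i} q_j = 0.
With identical firms every q_j equals q_i, so Σ_{j≠i} q_j = 2q_i and 220 = 16q_i, giving q_i = 55/4.
Total output Q = 55/4 + 55/4 + 55/4 = 165/4.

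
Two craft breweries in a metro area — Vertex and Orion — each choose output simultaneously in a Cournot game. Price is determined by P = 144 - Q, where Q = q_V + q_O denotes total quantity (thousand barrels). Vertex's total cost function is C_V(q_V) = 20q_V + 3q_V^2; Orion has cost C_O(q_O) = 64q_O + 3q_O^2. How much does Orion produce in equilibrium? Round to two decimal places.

Vertex's profit: π_V = (144 - Q)q_V - (20q_V + 3q_V²). Setting ∂π_V/∂q_V = 0: 124 - 8q_V - (q_O) = 0.
Orion's profit: π_O = (144 - Q)q_O - (64q_O + 3q_O²). Setting ∂π_O/∂q_O = 0: 80 - 8q_O - (q_V) = 0.
Rearranging gives the reaction functions q_V = (124 - q_O)/8 and q_O = (80 - q_V)/8.
Substituting one into the other gives q_V = 304/21 and q_O = 172/21.

8.19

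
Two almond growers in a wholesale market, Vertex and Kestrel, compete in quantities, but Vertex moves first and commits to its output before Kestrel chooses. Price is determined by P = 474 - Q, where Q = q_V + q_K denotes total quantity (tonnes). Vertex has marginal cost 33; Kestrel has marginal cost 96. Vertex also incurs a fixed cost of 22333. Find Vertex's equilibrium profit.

9419

Solve by backward induction. Given q_V, the follower Kestrel maximises π_K = (474 - q_V - q_K)q_K - 96q_K.
∂π_K/∂q_K = 378 - q_V - 2q_K = 0 gives the reaction function q_K = (378 - q_V)/2.
Vertex substitutes q_K(q_V) into its own profit: π_V = q_V(474 - q_V - (378 - q_V)/2) - 33q_V = (285 - (1/2)q_V)q_V - 33q_V.
The leader's first-order condition 252 - q_V = 0 yields q_V = 252.
Then q_K = (378 - 252)/2 = 63.
Price P = 474 - 315 = 159.
Vertex's profit: (159 - 33)·252 - 22333 = 9419.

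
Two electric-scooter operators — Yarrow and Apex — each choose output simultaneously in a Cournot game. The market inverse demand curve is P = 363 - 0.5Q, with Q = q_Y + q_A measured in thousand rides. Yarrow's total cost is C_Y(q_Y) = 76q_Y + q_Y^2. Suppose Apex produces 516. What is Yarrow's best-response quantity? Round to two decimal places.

9.67

With the rival's output fixed at 516, Yarrow's profit is π_Y = (363 - (1/2)·516 - (1/2)q_Y)q_Y - (76q_Y + q_Y²) = (105 - (1/2)q_Y)q_Y - (76q_Y + q_Y²).
∂π_Y/∂q_Y = 29 - 3q_Y = 0, so q_Y = 29/3.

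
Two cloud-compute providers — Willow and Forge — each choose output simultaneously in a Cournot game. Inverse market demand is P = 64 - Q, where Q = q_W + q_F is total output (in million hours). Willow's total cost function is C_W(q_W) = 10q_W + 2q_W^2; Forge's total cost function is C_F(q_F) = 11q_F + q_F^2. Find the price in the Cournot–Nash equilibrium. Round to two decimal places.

45.43

Willow's profit: π_W = (64 - Q)q_W - (10q_W + 2q_W²). Setting ∂π_W/∂q_W = 0: 54 - 6q_W - (q_F) = 0.
Forge's profit: π_F = (64 - Q)q_F - (11q_F + q_F²). Setting ∂π_F/∂q_F = 0: 53 - 4q_F - (q_W) = 0.
So q_W = (54 - q_F)/6 and q_F = (53 - q_W)/4.
Substituting one into the other gives q_W = 163/23 and q_F = 264/23.
Total output Q = 427/23, so price P = 64 - 427/23 = 1045/23.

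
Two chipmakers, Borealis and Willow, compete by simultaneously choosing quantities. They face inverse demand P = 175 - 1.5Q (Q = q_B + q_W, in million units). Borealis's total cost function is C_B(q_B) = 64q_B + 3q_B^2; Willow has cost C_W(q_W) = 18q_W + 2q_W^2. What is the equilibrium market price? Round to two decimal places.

130.85

Borealis's profit: π_B = (175 - 1.5Q)q_B - (64q_B + 3q_B²). Setting ∂π_B/∂q_B = 0: 111 - 9q_B - (3/2)(q_W) = 0.
Willow's profit: π_W = (175 - 1.5Q)q_W - (18q_W + 2q_W²). Setting ∂π_W/∂q_W = 0: 157 - 7q_W - (3/2)(q_B) = 0.
Rearranging gives the reaction functions q_B = (111 - (3/2)q_W)/9 and q_W = (157 - (3/2)q_B)/7.
Substituting one into the other gives q_B = 722/81 and q_W = 554/27.
Total output Q = 29.4321, so price P = 175 - (3/2)·29.4321 = 130.8519.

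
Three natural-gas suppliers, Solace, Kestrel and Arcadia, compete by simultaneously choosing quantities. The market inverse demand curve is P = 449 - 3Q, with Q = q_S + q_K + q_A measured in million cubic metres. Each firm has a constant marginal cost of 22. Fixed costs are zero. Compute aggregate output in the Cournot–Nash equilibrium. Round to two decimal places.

Each firm earns π_i = (449 - 3Q)q_i - 22q_i.
Setting ∂π_i/∂q_i = 0 with rivals' quantities fixed: 427 - 6q_i - 3·Σ_{j≠i} q_j = 0.
With identical firms every q_j equals q_i, so Σ_{j≠i} q_j = 2q_i and 427 = 12q_i, giving q_i = 427/12.
Total output Q = 427/12 + 427/12 + 427/12 = 427/4.

106.75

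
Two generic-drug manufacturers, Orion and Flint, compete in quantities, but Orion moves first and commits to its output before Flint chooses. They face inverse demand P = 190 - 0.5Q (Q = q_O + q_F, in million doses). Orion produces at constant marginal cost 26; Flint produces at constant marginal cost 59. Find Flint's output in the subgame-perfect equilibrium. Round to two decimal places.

32.50

The follower Flint best-responds to any q_O: π_F = (190 - 0.5Q)q_F - 59q_F.
∂π_F/∂q_F = 131 - (1/2)q_O - q_F = 0 gives the reaction function q_F = (131 - (1/2)q_O).
Orion substitutes q_F(q_O) into its own profit: π_O = q_O(190 - (1/2)q_O - (131 - (1/2)q_O)/2) - 26q_O = (249/2 - (1/4)q_O)q_O - 26q_O.
The leader's first-order condition 197/2 - (1/2)q_O = 0 yields q_O = 197.
Then q_F = (131 - (1/2)·197) = 65/2.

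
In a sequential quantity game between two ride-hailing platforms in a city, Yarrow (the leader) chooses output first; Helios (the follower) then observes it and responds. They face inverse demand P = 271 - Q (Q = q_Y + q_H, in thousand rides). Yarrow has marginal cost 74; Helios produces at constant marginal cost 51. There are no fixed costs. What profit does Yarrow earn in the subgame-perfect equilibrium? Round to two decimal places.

The follower Helios best-responds to any q_Y: π_H = (271 - Q)q_H - 51q_H.
∂π_H/∂q_H = 220 - q_Y - 2q_H = 0 gives the reaction function q_H = (220 - q_Y)/2.
Yarrow substitutes q_H(q_Y) into its own profit: π_Y = q_Y(271 - q_Y - (220 - q_Y)/2) - 74q_Y = (161 - (1/2)q_Y)q_Y - 74q_Y.
Leader FOC: 87 - q_Y = 0, so q_Y = 87.
Then q_H = (220 - 87)/2 = 133/2.
Price P = 271 - 307/2 = 235/2.
Yarrow's profit: (235/2 - 74)·87 = 3784.5000.

3784.50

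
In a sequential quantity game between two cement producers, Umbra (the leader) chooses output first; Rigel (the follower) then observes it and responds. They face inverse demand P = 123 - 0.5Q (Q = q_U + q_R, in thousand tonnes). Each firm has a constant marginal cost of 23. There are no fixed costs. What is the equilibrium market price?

48

The follower Rigel best-responds to any q_U: π_R = (123 - 0.5Q)q_R - 23q_R.
Follower FOC: 100 - (1/2)q_U - q_R = 0, so q_R(q_U) = (100 - (1/2)q_U).
Umbra substitutes q_R(q_U) into its own profit: π_U = q_U(123 - (1/2)q_U - (100 - (1/2)q_U)/2) - 23q_U = (73 - (1/4)q_U)q_U - 23q_U.
Leader FOC: 50 - (1/2)q_U = 0, so q_U = 100.
Then q_R = (100 - (1/2)·100) = 50.
Total output Q = 150, so price P = 123 - (1/2)·150 = 48.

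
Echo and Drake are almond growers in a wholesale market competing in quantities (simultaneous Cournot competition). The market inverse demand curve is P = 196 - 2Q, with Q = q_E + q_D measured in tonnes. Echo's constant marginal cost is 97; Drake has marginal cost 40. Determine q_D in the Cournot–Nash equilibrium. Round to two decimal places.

35.50

Echo's profit: π_E = (196 - 2Q)q_E - (97q_E). Setting ∂π_E/∂q_E = 0: 99 - 4q_E - 2(q_D) = 0.
Drake's first-order condition: 156 - 4q_D - 2(q_E) = 0.
So q_E = (99 - 2q_D)/4 and q_D = (156 - 2q_E)/4.
Solving the pair: q_E = 7, q_D = 71/2.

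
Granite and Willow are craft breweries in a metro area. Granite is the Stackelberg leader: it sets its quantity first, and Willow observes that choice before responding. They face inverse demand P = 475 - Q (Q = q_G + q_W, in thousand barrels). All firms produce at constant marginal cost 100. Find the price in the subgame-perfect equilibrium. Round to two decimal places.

193.75

Solve by backward induction. Given q_G, the follower Willow maximises π_W = (475 - q_G - q_W)q_W - 100q_W.
Setting the follower's marginal profit to zero, 375 - q_G - 2q_W = 0, i.e. q_W = (375 - q_G)/2.
The leader anticipates this reaction. Substituting into P = 475 - Q gives P = 575/2 - (1/2)q_G, so π_G = (575/2 - (1/2)q_G)q_G - 100q_G.
The leader's first-order condition 375/2 - q_G = 0 yields q_G = 375/2.
Then q_W = (375 - 375/2)/2 = 375/4.
Total output Q = 1125/4, so price P = 475 - 1125/4 = 775/4.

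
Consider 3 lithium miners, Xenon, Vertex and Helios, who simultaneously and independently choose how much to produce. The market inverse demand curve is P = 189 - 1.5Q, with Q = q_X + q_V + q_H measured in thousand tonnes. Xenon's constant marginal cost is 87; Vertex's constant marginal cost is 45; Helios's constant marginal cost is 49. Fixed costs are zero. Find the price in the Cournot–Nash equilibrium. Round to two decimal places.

Xenon's profit: π_X = (189 - 1.5Q)q_X - (87q_X). Setting ∂π_X/∂q_X = 0: 102 - 3q_X - (3/2)(q_V + q_H) = 0.
Vertex's profit: π_V = (189 - 1.5Q)q_V - (45q_V). Setting ∂π_V/∂q_V = 0: 144 - 3q_V - (3/2)(q_X + q_H) = 0.
Helios's profit: π_H = (189 - 1.5Q)q_H - (49q_H). Setting ∂π_H/∂q_H = 0: 140 - 3q_H - (3/2)(q_X + q_V) = 0.
Adding the 3 first-order conditions: 386 − 6Q = 0, so Q = 193/3.
Back-substituting: q_X = (102 − 193/2)/(3/2) = 11/3, q_V = (144 − 193/2)/(3/2) = 95/3, q_H = (140 − 193/2)/(3/2) = 29.
Total output Q = 193/3, so price P = 189 - (3/2)·(193/3) = 185/2.

92.50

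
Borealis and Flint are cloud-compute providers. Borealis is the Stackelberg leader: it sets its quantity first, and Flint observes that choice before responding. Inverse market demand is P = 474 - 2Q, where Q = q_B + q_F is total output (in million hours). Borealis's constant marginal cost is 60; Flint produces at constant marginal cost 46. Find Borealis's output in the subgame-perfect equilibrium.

The follower Flint best-responds to any q_B: π_F = (474 - 2Q)q_F - 46q_F.
Follower FOC: 428 - 2q_B - 4q_F = 0, so q_F(q_B) = (428 - 2q_B)/4.
Borealis substitutes q_F(q_B) into its own profit: π_B = q_B(474 - 2q_B - (428 - 2q_B)/2) - 60q_B = (260 - q_B)q_B - 60q_B.
Leader FOC: 200 - 2q_B = 0, so q_B = 100.
Then q_F = (428 - 2·100)/4 = 57.

100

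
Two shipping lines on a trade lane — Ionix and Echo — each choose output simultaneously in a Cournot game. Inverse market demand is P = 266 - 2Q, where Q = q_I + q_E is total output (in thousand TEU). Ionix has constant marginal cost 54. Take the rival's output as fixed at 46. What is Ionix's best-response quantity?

30

With the rival's output fixed at 46, Ionix's profit is π_I = (266 - 2·46 - 2q_I)q_I - (54q_I) = (174 - 2q_I)q_I - (54q_I).
∂π_I/∂q_I = 120 - 4q_I = 0, so q_I = 30.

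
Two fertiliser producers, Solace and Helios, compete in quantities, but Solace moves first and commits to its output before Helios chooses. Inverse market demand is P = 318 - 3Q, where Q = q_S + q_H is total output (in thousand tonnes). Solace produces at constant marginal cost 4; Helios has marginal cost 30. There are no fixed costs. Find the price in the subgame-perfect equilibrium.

Solve by backward induction. Given q_S, the follower Helios maximises π_H = (318 - 3q_S - 3q_H)q_H - 30q_H.
Setting the follower's marginal profit to zero, 288 - 3q_S - 6q_H = 0, i.e. q_H = (288 - 3q_S)/6.
Solace substitutes q_H(q_S) into its own profit: π_S = q_S(318 - 3q_S - (288 - 3q_S)/2) - 4q_S = (174 - (3/2)q_S)q_S - 4q_S.
Maximising: ∂π_S/∂q_S = 170 - 3q_S = 0, giving q_S = 170/3.
Then q_H = (288 - 3·(170/3))/6 = 59/3.
Total output Q = 229/3, so price P = 318 - 3·(229/3) = 89.

89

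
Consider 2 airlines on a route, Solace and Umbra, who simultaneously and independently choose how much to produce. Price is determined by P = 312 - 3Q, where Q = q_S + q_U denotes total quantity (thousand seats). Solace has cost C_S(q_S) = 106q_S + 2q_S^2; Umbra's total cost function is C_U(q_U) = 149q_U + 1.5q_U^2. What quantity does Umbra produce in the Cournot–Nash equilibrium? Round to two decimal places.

12.49

Solace's profit: π_S = (312 - 3Q)q_S - (106q_S + 2q_S²). Setting ∂π_S/∂q_S = 0: 206 - 10q_S - 3(q_U) = 0.
Umbra's profit: π_U = (312 - 3Q)q_U - (149q_U + (3/2)q_U²). Setting ∂π_U/∂q_U = 0: 163 - 9q_U - 3(q_S) = 0.
Best responses: q_S = (206 - 3q_U)/10, q_U = (163 - 3q_S)/9.
Solving the pair: q_S = 455/27, q_U = 1012/81.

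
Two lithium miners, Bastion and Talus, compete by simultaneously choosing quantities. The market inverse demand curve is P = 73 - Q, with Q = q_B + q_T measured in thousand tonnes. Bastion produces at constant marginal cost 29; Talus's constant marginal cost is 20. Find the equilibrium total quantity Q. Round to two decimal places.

Bastion's profit: π_B = (73 - Q)q_B - (29q_B). Setting ∂π_B/∂q_B = 0: 44 - 2q_B - (q_T) = 0.
Talus's first-order condition: 53 - 2q_T - (q_B) = 0.
Rearranging gives the reaction functions q_B = (44 - q_T)/2 and q_T = (53 - q_B)/2.
Solving the pair: q_B = 35/3, q_T = 62/3.
Total output Q = 35/3 + 62/3 = 97/3.

32.33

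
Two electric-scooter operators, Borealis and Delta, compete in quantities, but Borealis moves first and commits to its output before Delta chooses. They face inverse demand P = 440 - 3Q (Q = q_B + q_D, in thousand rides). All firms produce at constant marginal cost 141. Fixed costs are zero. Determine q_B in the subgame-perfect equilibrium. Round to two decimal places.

Solve by backward induction. Given q_B, the follower Delta maximises π_D = (440 - 3q_B - 3q_D)q_D - 141q_D.
Setting the follower's marginal profit to zero, 299 - 3q_B - 6q_D = 0, i.e. q_D = (299 - 3q_B)/6.
Borealis substitutes q_D(q_B) into its own profit: π_B = q_B(440 - 3q_B - (299 - 3q_B)/2) - 141q_B = (581/2 - (3/2)q_B)q_B - 141q_B.
Leader FOC: 299/2 - 3q_B = 0, so q_B = 299/6.
Then q_D = (299 - 3·(299/6))/6 = 299/12.

49.83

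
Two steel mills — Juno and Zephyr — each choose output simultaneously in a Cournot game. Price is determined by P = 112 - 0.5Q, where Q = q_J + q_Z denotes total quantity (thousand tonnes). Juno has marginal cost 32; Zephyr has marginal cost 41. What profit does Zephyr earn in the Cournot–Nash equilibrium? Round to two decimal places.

854.22

Juno's profit: π_J = (112 - 0.5Q)q_J - (32q_J). Setting ∂π_J/∂q_J = 0: 80 - q_J - (1/2)(q_Z) = 0.
Zephyr's profit: π_Z = (112 - 0.5Q)q_Z - (41q_Z). Setting ∂π_Z/∂q_Z = 0: 71 - q_Z - (1/2)(q_J) = 0.
Rearranging gives the reaction functions q_J = (80 - (1/2)q_Z) and q_Z = (71 - (1/2)q_J).
Substituting one into the other gives q_J = 178/3 and q_Z = 124/3.
Price P = 112 - (1/2)·(302/3) = 185/3.
Zephyr's profit: (185/3 - 41)·(124/3) = 854.2222.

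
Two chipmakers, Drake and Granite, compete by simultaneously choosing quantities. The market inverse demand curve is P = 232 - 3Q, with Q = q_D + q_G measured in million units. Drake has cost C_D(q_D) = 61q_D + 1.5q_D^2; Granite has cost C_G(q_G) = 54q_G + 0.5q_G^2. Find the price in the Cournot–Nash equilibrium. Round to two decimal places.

134.67

Drake's profit: π_D = (232 - 3Q)q_D - (61q_D + (3/2)q_D²). Setting ∂π_D/∂q_D = 0: 171 - 9q_D - 3(q_G) = 0.
Granite's profit: π_G = (232 - 3Q)q_G - (54q_G + (1/2)q_G²). Setting ∂π_G/∂q_G = 0: 178 - 7q_G - 3(q_D) = 0.
Rearranging gives the reaction functions q_D = (171 - 3q_G)/9 and q_G = (178 - 3q_D)/7.
Substituting one into the other gives q_D = 221/18 and q_G = 121/6.
Total output Q = 292/9, so price P = 232 - 3·(292/9) = 404/3.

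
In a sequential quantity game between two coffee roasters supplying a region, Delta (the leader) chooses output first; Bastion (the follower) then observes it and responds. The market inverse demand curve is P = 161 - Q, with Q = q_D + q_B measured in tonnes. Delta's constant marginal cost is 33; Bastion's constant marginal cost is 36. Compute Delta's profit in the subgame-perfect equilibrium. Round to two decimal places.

2145.13

Solve by backward induction. Given q_D, the follower Bastion maximises π_B = (161 - q_D - q_B)q_B - 36q_B.
Follower FOC: 125 - q_D - 2q_B = 0, so q_B(q_D) = (125 - q_D)/2.
The leader anticipates this reaction. Substituting into P = 161 - Q gives P = 197/2 - (1/2)q_D, so π_D = (197/2 - (1/2)q_D)q_D - 33q_D.
Maximising: ∂π_D/∂q_D = 131/2 - q_D = 0, giving q_D = 131/2.
Then q_B = (125 - 131/2)/2 = 119/4.
Price P = 161 - 381/4 = 263/4.
Delta's profit: (263/4 - 33)·(131/2) = 2145.1250.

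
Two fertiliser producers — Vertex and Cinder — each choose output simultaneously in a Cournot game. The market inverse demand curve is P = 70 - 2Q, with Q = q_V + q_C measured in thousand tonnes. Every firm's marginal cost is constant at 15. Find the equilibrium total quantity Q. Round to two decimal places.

18.33

A representative firm's profit is π_i = q_i(70 - 2Q) - 15q_i.
First-order condition (treating rivals' output as given): 55 - 4q_i - 2q_j = 0.
With identical firms every q_j equals q_i, so q_j = q_i and 55 = 6q_i, giving q_i = 55/6.
Total output Q = 55/6 + 55/6 = 55/3.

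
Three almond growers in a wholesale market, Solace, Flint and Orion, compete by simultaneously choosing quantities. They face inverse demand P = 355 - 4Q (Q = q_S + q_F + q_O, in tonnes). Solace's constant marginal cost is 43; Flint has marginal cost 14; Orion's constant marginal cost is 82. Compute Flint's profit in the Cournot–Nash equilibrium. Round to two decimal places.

2997.56

Solace's profit: π_S = (355 - 4Q)q_S - (43q_S). Setting ∂π_S/∂q_S = 0: 312 - 8q_S - 4(q_F + q_O) = 0.
Flint's first-order condition: 341 - 8q_F - 4(q_S + q_O) = 0.
Orion's first-order condition: 273 - 8q_O - 4(q_S + q_F) = 0.
Summing all 3 equations gives 926 − 16Q = 0, hence Q = 463/8.
Back-substituting: q_S = (312 − 463/2)/4 = 161/8, q_F = (341 − 463/2)/4 = 219/8, q_O = (273 − 463/2)/4 = 83/8.
Price P = 355 - 4·(463/8) = 247/2.
Flint's profit: (247/2 - 14)·(219/8) = 2997.5625.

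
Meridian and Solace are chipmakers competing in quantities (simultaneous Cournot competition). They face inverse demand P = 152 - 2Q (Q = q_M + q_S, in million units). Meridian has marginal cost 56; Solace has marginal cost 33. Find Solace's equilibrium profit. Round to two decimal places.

1120.22

Meridian's profit: π_M = (152 - 2Q)q_M - (56q_M). Setting ∂π_M/∂q_M = 0: 96 - 4q_M - 2(q_S) = 0.
Solace's profit: π_S = (152 - 2Q)q_S - (33q_S). Setting ∂π_S/∂q_S = 0: 119 - 4q_S - 2(q_M) = 0.
So q_M = (96 - 2q_S)/4 and q_S = (119 - 2q_M)/4.
Substituting one into the other gives q_M = 73/6 and q_S = 71/3.
Price P = 152 - 2·(215/6) = 241/3.
Solace's profit: (241/3 - 33)·(71/3) = 1120.2222.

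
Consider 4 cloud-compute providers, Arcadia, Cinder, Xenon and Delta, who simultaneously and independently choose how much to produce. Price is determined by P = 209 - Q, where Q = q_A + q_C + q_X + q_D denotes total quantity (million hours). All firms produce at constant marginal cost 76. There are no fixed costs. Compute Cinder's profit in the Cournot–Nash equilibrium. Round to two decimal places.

707.56

A representative firm's profit is π_i = q_i(209 - Q) - 76q_i.
Setting ∂π_i/∂q_i = 0 with rivals' quantities fixed: 133 - 2q_i - Σ_{j≠i} q_j = 0.
By symmetry each firm produces the same amount; substituting Σ_{j≠i} q_j = 3q_i yields q_i = 133/5.
Price P = 209 - 532/5 = 513/5.
Cinder's profit: (513/5 - 76)·(133/5) = 707.5600.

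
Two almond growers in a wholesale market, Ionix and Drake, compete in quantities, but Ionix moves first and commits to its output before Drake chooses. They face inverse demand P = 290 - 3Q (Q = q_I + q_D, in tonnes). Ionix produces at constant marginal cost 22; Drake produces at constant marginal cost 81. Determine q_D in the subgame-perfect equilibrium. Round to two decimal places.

7.58

Solve by backward induction. Given q_I, the follower Drake maximises π_D = (290 - 3q_I - 3q_D)q_D - 81q_D.
∂π_D/∂q_D = 209 - 3q_I - 6q_D = 0 gives the reaction function q_D = (209 - 3q_I)/6.
The leader anticipates this reaction. Substituting into P = 290 - 3Q gives P = 371/2 - (3/2)q_I, so π_I = (371/2 - (3/2)q_I)q_I - 22q_I.
Leader FOC: 327/2 - 3q_I = 0, so q_I = 109/2.
Then q_D = (209 - 3·(109/2))/6 = 91/12.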